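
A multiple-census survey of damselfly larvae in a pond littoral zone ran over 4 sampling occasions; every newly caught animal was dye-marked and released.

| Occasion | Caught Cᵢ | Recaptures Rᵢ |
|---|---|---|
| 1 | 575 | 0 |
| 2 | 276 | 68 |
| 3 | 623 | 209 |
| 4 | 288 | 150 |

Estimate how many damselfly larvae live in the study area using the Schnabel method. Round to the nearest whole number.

Marked at large before each occasion: Mᵢ = Σⱼ<ᵢ (Cⱼ − Rⱼ) → M1=0, M2=575, M3=783, M4=1197
Σ MᵢCᵢ = 0·575 + 575·276 + 783·623 + 1197·288 = 0 + 158700 + 487809 + 344736 = 991245
Σ Rᵢ = 0 + 68 + 209 + 150 = 427
N̂ = 991245 / 427 ≈ 2321.4 → 2321

N ≈ 2321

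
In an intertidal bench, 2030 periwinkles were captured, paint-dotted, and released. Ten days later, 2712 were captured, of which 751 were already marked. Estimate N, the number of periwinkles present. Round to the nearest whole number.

N = (2030 × 2712) / 751 = 5505360 / 751 ≈ 7330.7 → 7331

N ≈ 7331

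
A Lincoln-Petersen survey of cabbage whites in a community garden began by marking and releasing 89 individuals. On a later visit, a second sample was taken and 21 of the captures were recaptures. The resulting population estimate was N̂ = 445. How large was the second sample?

C = 105

From N = M·C/R: C = N·R / M = 445·21 / 89 = 9345 / 89 = 105.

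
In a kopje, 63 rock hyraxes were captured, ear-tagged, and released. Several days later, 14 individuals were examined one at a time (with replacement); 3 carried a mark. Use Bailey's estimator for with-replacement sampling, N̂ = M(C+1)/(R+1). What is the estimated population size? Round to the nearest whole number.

N̂ = 63·(14+1)/(3+1) = 63·15/4 = 945/4 ≈ 236.2 → 236

N ≈ 236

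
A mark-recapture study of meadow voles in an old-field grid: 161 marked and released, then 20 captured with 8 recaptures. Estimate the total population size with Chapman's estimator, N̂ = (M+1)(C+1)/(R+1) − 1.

N̂ = (161+1)(20+1)/(8+1) − 1 = 162·21/9 − 1
= 3402/9 − 1 = 378 − 1 = 377

N = 377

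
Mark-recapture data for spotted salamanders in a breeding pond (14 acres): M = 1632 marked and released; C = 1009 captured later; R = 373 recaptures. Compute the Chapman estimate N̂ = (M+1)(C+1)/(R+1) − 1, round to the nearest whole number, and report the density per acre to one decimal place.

N̂ = 1633·1010/374 − 1 = 1649330/374 − 1 ≈ 4409.0 → 4409
Density = N̂ / area = 4409 / 14 ≈ 314.93 → 314.9 per acre

density ≈ 314.9 spotted salamanders per acre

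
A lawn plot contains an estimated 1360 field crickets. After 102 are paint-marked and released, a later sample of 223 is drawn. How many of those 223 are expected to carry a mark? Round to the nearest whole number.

The marked fraction of the population is 102/1360, so in a sample of 223 expect C·(M/N) marked.
E[R] = 102 × 223 / 1360 = 22746 / 1360 ≈ 16.7 → 17

expected recaptures ≈ 17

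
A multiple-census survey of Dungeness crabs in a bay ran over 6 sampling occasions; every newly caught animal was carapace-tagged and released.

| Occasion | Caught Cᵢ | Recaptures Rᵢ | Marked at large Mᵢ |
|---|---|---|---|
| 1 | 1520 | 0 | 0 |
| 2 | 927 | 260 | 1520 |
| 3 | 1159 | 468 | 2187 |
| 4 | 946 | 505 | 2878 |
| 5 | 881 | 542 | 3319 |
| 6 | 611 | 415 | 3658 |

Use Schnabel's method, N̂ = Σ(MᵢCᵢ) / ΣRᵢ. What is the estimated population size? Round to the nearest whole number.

N ≈ 5400

Σ MᵢCᵢ = 0·1520 + 1520·927 + 2187·1159 + 2878·946 + 3319·881 + 3658·611 = 0 + 1409040 + 2534733 + 2722588 + 2924039 + 2235038 = 11825438
Σ Rᵢ = 0 + 260 + 468 + 505 + 542 + 415 = 2190
N̂ = 11825438 / 2190 ≈ 5399.7 → 5400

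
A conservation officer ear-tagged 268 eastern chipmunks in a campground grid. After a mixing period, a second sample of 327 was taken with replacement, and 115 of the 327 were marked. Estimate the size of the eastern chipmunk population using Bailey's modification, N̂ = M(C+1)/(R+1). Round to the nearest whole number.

N ≈ 758

N̂ = 268·(327+1)/(115+1) = 268·328/116 = 87904/116 ≈ 757.8 → 758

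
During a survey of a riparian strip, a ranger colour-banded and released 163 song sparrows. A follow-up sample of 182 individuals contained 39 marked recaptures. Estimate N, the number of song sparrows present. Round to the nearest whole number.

N ≈ 761

N = (163 × 182) / 39 = 29666 / 39 ≈ 760.7 → 761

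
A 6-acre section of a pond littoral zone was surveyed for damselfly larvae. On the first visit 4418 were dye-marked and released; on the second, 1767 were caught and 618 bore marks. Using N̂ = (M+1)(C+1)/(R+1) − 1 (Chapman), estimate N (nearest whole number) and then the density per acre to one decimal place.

density ≈ 2103.5 damselfly larvae per acre

N̂ = 4419·1768/619 − 1 = 7812792/619 − 1 ≈ 12620.6 → 12621
Density = N̂ / area = 12621 / 6 ≈ 2103.50 → 2103.5 per acre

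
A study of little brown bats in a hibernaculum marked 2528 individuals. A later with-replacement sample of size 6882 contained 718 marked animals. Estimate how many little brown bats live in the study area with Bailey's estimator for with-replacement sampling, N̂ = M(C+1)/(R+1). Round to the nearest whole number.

N ≈ 24,201

N̂ = 2528·(6882+1)/(718+1) = 2528·6883/719 = 17400224/719 ≈ 24200.6 → 24201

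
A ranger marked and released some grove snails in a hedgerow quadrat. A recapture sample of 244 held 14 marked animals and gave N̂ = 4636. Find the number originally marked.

M = 266

From N = M·C/R: M = N·R / C = 4636·14 / 244 = 64904 / 244 = 266.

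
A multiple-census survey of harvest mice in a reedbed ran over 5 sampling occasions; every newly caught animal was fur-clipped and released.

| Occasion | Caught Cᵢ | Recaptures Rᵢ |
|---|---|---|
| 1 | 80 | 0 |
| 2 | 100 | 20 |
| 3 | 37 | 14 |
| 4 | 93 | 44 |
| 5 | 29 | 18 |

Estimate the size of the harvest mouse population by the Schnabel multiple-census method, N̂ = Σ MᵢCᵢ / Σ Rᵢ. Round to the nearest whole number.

Marked at large before each occasion: Mᵢ = Σⱼ<ᵢ (Cⱼ − Rⱼ) → M1=0, M2=80, M3=160, M4=183, M5=232
Σ MᵢCᵢ = 0·80 + 80·100 + 160·37 + 183·93 + 232·29 = 0 + 8000 + 5920 + 17019 + 6728 = 37667
Σ Rᵢ = 0 + 20 + 14 + 44 + 18 = 96
N̂ = 37667 / 96 ≈ 392.4 → 392

N ≈ 392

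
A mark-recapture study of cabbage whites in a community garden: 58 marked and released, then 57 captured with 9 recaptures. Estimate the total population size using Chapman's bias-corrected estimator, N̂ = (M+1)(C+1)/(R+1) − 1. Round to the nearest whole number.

N̂ = (58+1)(57+1)/(9+1) − 1 = 59·58/10 − 1
= 3422/10 − 1 ≈ 342.2 − 1 ≈ 341.2 → 341

N ≈ 341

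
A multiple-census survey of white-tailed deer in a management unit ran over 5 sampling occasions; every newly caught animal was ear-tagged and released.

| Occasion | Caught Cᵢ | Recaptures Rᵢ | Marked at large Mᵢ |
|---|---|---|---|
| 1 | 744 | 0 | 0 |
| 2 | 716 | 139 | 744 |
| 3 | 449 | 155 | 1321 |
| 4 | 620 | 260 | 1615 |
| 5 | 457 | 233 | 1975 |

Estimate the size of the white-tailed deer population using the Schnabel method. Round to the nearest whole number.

N ≈ 3850

Σ MᵢCᵢ = 0·744 + 744·716 + 1321·449 + 1615·620 + 1975·457 = 0 + 532704 + 593129 + 1001300 + 902575 = 3029708
Σ Rᵢ = 0 + 139 + 155 + 260 + 233 = 787
N̂ = 3029708 / 787 ≈ 3849.7 → 3850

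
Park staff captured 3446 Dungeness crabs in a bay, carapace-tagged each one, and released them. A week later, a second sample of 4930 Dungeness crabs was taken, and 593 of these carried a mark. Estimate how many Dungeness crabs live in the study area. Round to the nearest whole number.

N = (3446 × 4930) / 593 = 16988780 / 593 ≈ 28648.9 → 28649

N ≈ 28,649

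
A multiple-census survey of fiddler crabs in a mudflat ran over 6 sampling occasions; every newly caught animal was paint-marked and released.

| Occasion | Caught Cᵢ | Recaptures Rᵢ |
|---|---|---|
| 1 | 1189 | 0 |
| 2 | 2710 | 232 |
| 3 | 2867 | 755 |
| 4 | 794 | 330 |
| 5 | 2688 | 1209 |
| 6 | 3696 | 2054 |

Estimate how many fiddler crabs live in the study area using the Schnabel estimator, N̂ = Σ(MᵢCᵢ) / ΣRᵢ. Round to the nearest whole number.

Marked at large before each occasion: Mᵢ = Σⱼ<ᵢ (Cⱼ − Rⱼ) → M1=0, M2=1189, M3=3667, M4=5779, M5=6243, M6=7722
Σ MᵢCᵢ = 0·1189 + 1189·2710 + 3667·2867 + 5779·794 + 6243·2688 + 7722·3696 = 0 + 3222190 + 10513289 + 4588526 + 16781184 + 28540512 = 63645701
Σ Rᵢ = 0 + 232 + 755 + 330 + 1209 + 2054 = 4580
N̂ = 63645701 / 4580 ≈ 13896.4 → 13896

N ≈ 13,896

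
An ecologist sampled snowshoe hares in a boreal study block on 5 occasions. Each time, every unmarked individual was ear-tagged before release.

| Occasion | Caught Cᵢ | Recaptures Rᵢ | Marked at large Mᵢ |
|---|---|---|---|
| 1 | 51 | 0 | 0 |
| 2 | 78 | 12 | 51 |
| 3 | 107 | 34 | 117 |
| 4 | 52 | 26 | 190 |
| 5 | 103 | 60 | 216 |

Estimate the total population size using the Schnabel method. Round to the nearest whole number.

N ≈ 368

Σ MᵢCᵢ = 0·51 + 51·78 + 117·107 + 190·52 + 216·103 = 0 + 3978 + 12519 + 9880 + 22248 = 48625
Σ Rᵢ = 0 + 12 + 34 + 26 + 60 = 132
N̂ = 48625 / 132 ≈ 368.4 → 368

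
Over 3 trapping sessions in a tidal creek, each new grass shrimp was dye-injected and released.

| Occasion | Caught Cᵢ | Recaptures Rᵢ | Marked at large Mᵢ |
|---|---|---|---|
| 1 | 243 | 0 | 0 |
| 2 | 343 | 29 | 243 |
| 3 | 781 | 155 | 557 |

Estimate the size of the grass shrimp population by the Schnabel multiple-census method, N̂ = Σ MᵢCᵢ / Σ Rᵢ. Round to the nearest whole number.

N ≈ 2817

Σ MᵢCᵢ = 0·243 + 243·343 + 557·781 = 0 + 83349 + 435017 = 518366
Σ Rᵢ = 0 + 29 + 155 = 184
N̂ = 518366 / 184 ≈ 2817.2 → 2817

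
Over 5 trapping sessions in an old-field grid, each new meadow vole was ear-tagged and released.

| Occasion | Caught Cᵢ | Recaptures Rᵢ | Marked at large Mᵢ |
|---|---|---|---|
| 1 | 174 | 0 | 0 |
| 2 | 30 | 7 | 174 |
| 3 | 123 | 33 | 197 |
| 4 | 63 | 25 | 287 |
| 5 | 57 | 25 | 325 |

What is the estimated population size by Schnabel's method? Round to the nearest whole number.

Σ MᵢCᵢ = 0·174 + 174·30 + 197·123 + 287·63 + 325·57 = 0 + 5220 + 24231 + 18081 + 18525 = 66057
Σ Rᵢ = 0 + 7 + 33 + 25 + 25 = 90
N̂ = 66057 / 90 ≈ 734.0 → 734

N ≈ 734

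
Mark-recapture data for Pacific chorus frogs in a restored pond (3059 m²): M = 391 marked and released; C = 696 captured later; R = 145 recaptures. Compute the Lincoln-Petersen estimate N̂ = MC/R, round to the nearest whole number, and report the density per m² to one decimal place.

N̂ = 391·696/145 = 272136/145 ≈ 1876.8 → 1877
Density = N̂ / area = 1877 / 3059 ≈ 0.61 → 0.6 per m²

density ≈ 0.6 Pacific chorus frogs per m²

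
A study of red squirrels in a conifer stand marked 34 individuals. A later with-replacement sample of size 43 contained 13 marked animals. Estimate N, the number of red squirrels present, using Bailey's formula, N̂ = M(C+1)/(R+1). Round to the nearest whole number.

N ≈ 107

N̂ = 34·(43+1)/(13+1) = 34·44/14 = 1496/14 ≈ 106.9 → 107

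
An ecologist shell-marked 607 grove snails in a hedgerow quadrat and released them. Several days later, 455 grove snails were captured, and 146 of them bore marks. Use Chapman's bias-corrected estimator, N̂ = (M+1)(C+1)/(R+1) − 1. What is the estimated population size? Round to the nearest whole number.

N ≈ 1885

N̂ = (607+1)(455+1)/(146+1) − 1 = 608·456/147 − 1
= 277248/147 − 1 ≈ 1886.0 − 1 ≈ 1885.0 → 1885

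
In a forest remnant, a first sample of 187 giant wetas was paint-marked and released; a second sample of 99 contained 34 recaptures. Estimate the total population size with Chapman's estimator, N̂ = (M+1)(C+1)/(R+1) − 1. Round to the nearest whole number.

N ≈ 536

N̂ = (187+1)(99+1)/(34+1) − 1 = 188·100/35 − 1
= 18800/35 − 1 ≈ 537.1 − 1 ≈ 536.1 → 536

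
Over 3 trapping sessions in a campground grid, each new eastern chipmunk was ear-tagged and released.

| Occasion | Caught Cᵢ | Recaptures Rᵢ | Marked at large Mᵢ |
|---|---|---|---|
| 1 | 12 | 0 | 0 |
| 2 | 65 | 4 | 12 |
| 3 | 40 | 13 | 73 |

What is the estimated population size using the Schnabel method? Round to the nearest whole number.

Σ MᵢCᵢ = 0·12 + 12·65 + 73·40 = 0 + 780 + 2920 = 3700
Σ Rᵢ = 0 + 4 + 13 = 17
N̂ = 3700 / 17 ≈ 217.6 → 218

N ≈ 218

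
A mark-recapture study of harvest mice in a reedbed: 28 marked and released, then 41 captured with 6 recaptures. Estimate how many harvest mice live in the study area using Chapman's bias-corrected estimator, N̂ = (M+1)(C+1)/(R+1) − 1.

N = 173

N̂ = (28+1)(41+1)/(6+1) − 1 = 29·42/7 − 1
= 1218/7 − 1 = 174 − 1 = 173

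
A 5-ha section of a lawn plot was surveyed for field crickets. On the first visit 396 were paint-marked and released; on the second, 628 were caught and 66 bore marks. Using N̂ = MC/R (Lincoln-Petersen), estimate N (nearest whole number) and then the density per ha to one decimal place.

density ≈ 753.6 field crickets per ha

N̂ = 396·628/66 = 248688/66 = 3768
Density = N̂ / area = 3768 / 5 ≈ 753.60 → 753.6 per ha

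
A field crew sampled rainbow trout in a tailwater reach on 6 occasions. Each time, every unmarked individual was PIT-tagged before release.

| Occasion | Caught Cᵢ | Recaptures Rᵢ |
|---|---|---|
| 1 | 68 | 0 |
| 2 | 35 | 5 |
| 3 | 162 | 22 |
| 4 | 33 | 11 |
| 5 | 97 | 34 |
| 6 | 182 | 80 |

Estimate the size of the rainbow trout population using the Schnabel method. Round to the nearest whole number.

Marked at large before each occasion: Mᵢ = Σⱼ<ᵢ (Cⱼ − Rⱼ) → M1=0, M2=68, M3=98, M4=238, M5=260, M6=323
Σ MᵢCᵢ = 0·68 + 68·35 + 98·162 + 238·33 + 260·97 + 323·182 = 0 + 2380 + 15876 + 7854 + 25220 + 58786 = 110116
Σ Rᵢ = 0 + 5 + 22 + 11 + 34 + 80 = 152
N̂ = 110116 / 152 ≈ 724.4 → 724

N ≈ 724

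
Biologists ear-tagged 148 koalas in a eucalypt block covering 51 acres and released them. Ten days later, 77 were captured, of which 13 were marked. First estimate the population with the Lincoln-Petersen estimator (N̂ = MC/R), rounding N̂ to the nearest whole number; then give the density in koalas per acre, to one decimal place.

N̂ = 148·77/13 = 11396/13 ≈ 876.6 → 877
Density = N̂ / area = 877 / 51 ≈ 17.20 → 17.2 per acre

density ≈ 17.2 koalas per acre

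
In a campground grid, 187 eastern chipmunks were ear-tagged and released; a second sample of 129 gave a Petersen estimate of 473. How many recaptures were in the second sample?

From N = M·C/R: R = M·C / N = 187·129 / 473 = 24123 / 473 = 51.

R = 51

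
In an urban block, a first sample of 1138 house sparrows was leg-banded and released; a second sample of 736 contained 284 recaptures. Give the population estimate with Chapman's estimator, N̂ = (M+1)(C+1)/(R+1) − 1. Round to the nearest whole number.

N̂ = (1138+1)(736+1)/(284+1) − 1 = 1139·737/285 − 1
= 839443/285 − 1 ≈ 2945.4 − 1 ≈ 2944.4 → 2944

N ≈ 2944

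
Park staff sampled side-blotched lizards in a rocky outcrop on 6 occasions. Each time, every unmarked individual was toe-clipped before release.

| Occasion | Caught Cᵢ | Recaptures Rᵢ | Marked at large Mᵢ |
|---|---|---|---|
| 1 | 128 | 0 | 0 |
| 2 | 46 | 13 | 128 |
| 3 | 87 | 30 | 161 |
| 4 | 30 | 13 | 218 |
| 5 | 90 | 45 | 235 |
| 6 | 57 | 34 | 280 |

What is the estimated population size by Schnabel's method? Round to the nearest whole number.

N ≈ 471

Σ MᵢCᵢ = 0·128 + 128·46 + 161·87 + 218·30 + 235·90 + 280·57 = 0 + 5888 + 14007 + 6540 + 21150 + 15960 = 63545
Σ Rᵢ = 0 + 13 + 30 + 13 + 45 + 34 = 135
N̂ = 63545 / 135 ≈ 470.7 → 471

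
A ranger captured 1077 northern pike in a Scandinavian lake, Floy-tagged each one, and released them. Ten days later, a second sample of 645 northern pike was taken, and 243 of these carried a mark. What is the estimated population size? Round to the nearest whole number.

N ≈ 2859

N = (1077 × 645) / 243 = 694665 / 243 ≈ 2858.7 → 2859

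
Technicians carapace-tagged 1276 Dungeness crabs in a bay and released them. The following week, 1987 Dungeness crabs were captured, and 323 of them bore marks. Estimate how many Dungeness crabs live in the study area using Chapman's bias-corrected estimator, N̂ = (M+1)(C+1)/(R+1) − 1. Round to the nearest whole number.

N ≈ 7834

N̂ = (1276+1)(1987+1)/(323+1) − 1 = 1277·1988/324 − 1
= 2538676/324 − 1 ≈ 7835.4 − 1 ≈ 7834.4 → 7834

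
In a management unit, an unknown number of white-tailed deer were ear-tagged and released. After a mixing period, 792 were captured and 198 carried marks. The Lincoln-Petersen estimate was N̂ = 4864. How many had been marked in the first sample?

From N = M·C/R: M = N·R / C = 4864·198 / 792 = 963072 / 792 = 1216.

M = 1216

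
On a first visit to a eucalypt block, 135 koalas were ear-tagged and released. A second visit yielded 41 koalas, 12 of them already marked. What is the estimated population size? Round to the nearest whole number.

N = (135 × 41) / 12 = 5535 / 12 ≈ 461.2 → 461

N ≈ 461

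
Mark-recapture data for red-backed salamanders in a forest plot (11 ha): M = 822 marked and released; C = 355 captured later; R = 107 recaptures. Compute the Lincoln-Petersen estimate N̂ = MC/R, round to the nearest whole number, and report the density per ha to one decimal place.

N̂ = 822·355/107 = 291810/107 ≈ 2727.2 → 2727
Density = N̂ / area = 2727 / 11 ≈ 247.91 → 247.9 per ha

density ≈ 247.9 red-backed salamanders per ha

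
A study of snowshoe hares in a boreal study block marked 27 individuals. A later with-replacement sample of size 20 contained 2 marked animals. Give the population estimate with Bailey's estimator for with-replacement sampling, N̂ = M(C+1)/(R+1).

N̂ = 27·(20+1)/(2+1) = 27·21/3 = 567/3 = 189

N = 189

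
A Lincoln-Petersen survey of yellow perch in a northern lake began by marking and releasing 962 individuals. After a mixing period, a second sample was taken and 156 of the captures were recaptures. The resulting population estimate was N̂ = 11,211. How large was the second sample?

C = 1818

From N = M·C/R: C = N·R / M = 11211·156 / 962 = 1748916 / 962 = 1818.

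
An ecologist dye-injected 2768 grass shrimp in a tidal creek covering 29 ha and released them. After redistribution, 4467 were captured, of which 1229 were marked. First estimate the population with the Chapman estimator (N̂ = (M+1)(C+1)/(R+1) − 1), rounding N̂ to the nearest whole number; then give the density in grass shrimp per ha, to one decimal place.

N̂ = 2769·4468/1230 − 1 = 12371892/1230 − 1 ≈ 10057.4 → 10057
Density = N̂ / area = 10057 / 29 ≈ 346.79 → 346.8 per ha

density ≈ 346.8 grass shrimp per ha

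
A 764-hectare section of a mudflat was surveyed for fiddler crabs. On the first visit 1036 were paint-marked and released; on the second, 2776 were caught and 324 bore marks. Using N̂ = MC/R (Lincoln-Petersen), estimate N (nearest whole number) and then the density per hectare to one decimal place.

N̂ = 1036·2776/324 = 2875936/324 ≈ 8876.3 → 8876
Density = N̂ / area = 8876 / 764 ≈ 11.62 → 11.6 per hectare

density ≈ 11.6 fiddler crabs per hectare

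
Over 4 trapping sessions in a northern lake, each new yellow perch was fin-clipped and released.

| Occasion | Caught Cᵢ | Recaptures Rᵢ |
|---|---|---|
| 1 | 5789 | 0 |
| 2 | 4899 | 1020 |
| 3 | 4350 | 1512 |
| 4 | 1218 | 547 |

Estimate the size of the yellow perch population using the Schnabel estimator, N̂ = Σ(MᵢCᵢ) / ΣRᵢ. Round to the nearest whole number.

Marked at large before each occasion: Mᵢ = Σⱼ<ᵢ (Cⱼ − Rⱼ) → M1=0, M2=5789, M3=9668, M4=12506
Σ MᵢCᵢ = 0·5789 + 5789·4899 + 9668·4350 + 12506·1218 = 0 + 28360311 + 42055800 + 15232308 = 85648419
Σ Rᵢ = 0 + 1020 + 1512 + 547 = 3079
N̂ = 85648419 / 3079 ≈ 27817.0 → 27817

N ≈ 27,817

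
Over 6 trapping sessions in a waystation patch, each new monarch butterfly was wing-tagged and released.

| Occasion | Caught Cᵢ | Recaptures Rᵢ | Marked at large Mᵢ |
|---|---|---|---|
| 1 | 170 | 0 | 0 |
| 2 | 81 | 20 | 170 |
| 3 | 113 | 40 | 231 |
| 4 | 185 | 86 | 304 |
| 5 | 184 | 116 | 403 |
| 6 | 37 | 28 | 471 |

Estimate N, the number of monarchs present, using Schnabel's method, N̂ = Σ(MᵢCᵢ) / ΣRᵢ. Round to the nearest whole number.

N ≈ 647

Σ MᵢCᵢ = 0·170 + 170·81 + 231·113 + 304·185 + 403·184 + 471·37 = 0 + 13770 + 26103 + 56240 + 74152 + 17427 = 187692
Σ Rᵢ = 0 + 20 + 40 + 86 + 116 + 28 = 290
N̂ = 187692 / 290 ≈ 647.2 → 647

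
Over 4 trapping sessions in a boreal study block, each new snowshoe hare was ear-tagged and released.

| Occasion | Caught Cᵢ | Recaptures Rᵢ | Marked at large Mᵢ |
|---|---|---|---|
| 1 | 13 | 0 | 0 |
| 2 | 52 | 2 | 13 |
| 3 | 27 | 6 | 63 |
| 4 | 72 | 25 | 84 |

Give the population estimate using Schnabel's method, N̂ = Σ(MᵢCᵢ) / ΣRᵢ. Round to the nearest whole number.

Σ MᵢCᵢ = 0·13 + 13·52 + 63·27 + 84·72 = 0 + 676 + 1701 + 6048 = 8425
Σ Rᵢ = 0 + 2 + 6 + 25 = 33
N̂ = 8425 / 33 ≈ 255.3 → 255

N ≈ 255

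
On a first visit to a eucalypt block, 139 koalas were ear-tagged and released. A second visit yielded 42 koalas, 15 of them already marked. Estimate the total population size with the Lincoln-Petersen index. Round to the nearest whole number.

The marked fraction in the recapture sample should equal the marked fraction in the population: 15/42 = 139/N.
N = (139 × 42) / 15 = 5838 / 15 ≈ 389.2 → 389

N ≈ 389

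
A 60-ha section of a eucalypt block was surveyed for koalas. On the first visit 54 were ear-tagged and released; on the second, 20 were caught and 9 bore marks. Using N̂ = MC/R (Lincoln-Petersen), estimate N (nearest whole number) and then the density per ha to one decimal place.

density ≈ 2.0 koalas per ha

N̂ = 54·20/9 = 1080/9 = 120
Density = N̂ / area = 120 / 60 = 2.0 per ha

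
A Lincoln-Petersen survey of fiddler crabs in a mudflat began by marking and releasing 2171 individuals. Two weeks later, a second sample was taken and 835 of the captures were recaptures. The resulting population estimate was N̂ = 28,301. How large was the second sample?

From N = M·C/R: C = N·R / M = 28301·835 / 2171 = 23631335 / 2171 = 10885.

C = 10885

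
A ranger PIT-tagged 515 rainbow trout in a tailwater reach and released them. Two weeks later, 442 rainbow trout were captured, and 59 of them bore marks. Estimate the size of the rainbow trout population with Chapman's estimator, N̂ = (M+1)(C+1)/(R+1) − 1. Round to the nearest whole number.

N̂ = (515+1)(442+1)/(59+1) − 1 = 516·443/60 − 1
= 228588/60 − 1 ≈ 3809.8 − 1 ≈ 3808.8 → 3809

N ≈ 3809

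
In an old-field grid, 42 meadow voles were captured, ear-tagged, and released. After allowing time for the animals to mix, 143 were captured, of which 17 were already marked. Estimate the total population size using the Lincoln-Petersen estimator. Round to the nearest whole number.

N ≈ 353

The marked fraction in the recapture sample should equal the marked fraction in the population: 17/143 = 42/N.
N = (42 × 143) / 17 = 6006 / 17 ≈ 353.3 → 353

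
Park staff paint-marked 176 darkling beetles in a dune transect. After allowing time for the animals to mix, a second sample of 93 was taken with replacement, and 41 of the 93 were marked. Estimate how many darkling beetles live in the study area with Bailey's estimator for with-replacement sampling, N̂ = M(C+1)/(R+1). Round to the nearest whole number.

N ≈ 394

N̂ = 176·(93+1)/(41+1) = 176·94/42 = 16544/42 ≈ 393.9 → 394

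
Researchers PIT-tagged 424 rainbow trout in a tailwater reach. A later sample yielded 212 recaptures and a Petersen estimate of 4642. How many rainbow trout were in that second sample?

From N = M·C/R: C = N·R / M = 4642·212 / 424 = 984104 / 424 = 2321.

C = 2321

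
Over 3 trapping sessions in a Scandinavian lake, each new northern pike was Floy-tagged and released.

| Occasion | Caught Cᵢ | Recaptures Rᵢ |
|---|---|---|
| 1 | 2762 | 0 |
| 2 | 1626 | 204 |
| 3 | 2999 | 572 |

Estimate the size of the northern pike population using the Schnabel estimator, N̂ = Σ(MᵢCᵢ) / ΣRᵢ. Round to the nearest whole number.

Marked at large before each occasion: Mᵢ = Σⱼ<ᵢ (Cⱼ − Rⱼ) → M1=0, M2=2762, M3=4184
Σ MᵢCᵢ = 0·2762 + 2762·1626 + 4184·2999 = 0 + 4491012 + 12547816 = 17038828
Σ Rᵢ = 0 + 204 + 572 = 776
N̂ = 17038828 / 776 ≈ 21957.3 → 21957

N ≈ 21,957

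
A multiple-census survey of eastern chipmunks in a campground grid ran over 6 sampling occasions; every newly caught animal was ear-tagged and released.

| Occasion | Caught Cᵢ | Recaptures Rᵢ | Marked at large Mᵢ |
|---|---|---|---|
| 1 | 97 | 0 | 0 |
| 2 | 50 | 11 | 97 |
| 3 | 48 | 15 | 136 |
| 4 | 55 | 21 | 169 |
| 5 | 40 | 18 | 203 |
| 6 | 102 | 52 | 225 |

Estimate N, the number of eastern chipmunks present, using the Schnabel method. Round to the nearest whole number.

Σ MᵢCᵢ = 0·97 + 97·50 + 136·48 + 169·55 + 203·40 + 225·102 = 0 + 4850 + 6528 + 9295 + 8120 + 22950 = 51743
Σ Rᵢ = 0 + 11 + 15 + 21 + 18 + 52 = 117
N̂ = 51743 / 117 ≈ 442.2 → 442

N ≈ 442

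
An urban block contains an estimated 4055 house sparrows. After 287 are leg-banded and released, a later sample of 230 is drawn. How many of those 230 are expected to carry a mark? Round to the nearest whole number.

The marked fraction of the population is 287/4055, so in a sample of 230 expect C·(M/N) marked.
E[R] = 287 × 230 / 4055 = 66010 / 4055 ≈ 16.3 → 16

expected recaptures ≈ 16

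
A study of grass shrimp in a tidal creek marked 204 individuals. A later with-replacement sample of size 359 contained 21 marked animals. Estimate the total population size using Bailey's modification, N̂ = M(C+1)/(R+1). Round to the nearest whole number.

N ≈ 3338

N̂ = 204·(359+1)/(21+1) = 204·360/22 = 73440/22 ≈ 3338.2 → 3338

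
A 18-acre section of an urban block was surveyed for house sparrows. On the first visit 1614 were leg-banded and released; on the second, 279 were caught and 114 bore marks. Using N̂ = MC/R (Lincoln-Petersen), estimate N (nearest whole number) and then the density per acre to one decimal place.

N̂ = 1614·279/114 = 450306/114 ≈ 3950.1 → 3950
Density = N̂ / area = 3950 / 18 ≈ 219.44 → 219.4 per acre

density ≈ 219.4 house sparrows per acre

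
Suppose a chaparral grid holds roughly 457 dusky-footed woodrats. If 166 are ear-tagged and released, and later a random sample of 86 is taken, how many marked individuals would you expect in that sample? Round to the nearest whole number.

The marked fraction of the population is 166/457, so in a sample of 86 expect C·(M/N) marked.
E[R] = 166 × 86 / 457 = 14276 / 457 ≈ 31.2 → 31

expected recaptures ≈ 31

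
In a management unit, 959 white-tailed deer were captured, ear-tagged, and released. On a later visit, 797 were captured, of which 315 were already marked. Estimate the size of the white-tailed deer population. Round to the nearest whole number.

N ≈ 2426

N = (959 × 797) / 315 = 764323 / 315 ≈ 2426.4 → 2426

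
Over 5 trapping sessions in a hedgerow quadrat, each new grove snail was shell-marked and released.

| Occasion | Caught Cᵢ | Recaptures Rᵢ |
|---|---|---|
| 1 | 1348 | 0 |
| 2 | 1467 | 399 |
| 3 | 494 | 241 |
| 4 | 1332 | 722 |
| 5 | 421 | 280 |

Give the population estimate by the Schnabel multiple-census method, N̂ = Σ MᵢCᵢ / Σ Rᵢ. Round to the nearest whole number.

N ≈ 4937

Marked at large before each occasion: Mᵢ = Σⱼ<ᵢ (Cⱼ − Rⱼ) → M1=0, M2=1348, M3=2416, M4=2669, M5=3279
Σ MᵢCᵢ = 0·1348 + 1348·1467 + 2416·494 + 2669·1332 + 3279·421 = 0 + 1977516 + 1193504 + 3555108 + 1380459 = 8106587
Σ Rᵢ = 0 + 399 + 241 + 722 + 280 = 1642
N̂ = 8106587 / 1642 ≈ 4937.0 → 4937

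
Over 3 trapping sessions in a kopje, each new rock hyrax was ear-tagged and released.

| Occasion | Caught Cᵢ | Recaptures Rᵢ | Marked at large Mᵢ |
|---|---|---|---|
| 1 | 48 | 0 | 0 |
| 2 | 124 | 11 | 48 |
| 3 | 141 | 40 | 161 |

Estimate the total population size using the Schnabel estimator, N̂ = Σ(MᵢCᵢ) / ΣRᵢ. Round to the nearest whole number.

Σ MᵢCᵢ = 0·48 + 48·124 + 161·141 = 0 + 5952 + 22701 = 28653
Σ Rᵢ = 0 + 11 + 40 = 51
N̂ = 28653 / 51 ≈ 561.8 → 562

N ≈ 562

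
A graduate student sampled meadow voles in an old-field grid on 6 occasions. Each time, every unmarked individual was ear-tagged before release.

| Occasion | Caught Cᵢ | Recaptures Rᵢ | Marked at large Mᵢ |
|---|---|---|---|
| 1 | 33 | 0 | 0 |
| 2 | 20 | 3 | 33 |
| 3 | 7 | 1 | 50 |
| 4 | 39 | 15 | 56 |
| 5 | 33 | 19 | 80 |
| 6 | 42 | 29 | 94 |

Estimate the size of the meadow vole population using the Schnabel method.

N = 146

Σ MᵢCᵢ = 0·33 + 33·20 + 50·7 + 56·39 + 80·33 + 94·42 = 0 + 660 + 350 + 2184 + 2640 + 3948 = 9782
Σ Rᵢ = 0 + 3 + 1 + 15 + 19 + 29 = 67
N̂ = 9782 / 67 = 146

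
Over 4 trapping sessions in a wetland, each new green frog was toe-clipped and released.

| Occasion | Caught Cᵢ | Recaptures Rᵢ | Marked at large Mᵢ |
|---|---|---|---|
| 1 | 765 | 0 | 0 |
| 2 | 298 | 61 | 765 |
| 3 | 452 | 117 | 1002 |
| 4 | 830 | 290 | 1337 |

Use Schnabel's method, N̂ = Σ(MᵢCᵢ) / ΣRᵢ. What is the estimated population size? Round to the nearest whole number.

Σ MᵢCᵢ = 0·765 + 765·298 + 1002·452 + 1337·830 = 0 + 227970 + 452904 + 1109710 = 1790584
Σ Rᵢ = 0 + 61 + 117 + 290 = 468
N̂ = 1790584 / 468 ≈ 3826.0 → 3826

N ≈ 3826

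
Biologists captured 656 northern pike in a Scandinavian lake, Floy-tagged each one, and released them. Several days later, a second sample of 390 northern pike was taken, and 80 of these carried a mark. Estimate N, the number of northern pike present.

N = 3198

N = (656 × 390) / 80 = 255840 / 80 = 3198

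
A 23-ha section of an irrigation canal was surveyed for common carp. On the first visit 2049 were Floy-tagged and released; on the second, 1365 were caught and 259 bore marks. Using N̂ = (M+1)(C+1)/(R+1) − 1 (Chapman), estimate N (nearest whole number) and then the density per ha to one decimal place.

density ≈ 468.2 common carp per ha

N̂ = 2050·1366/260 − 1 = 2800300/260 − 1 ≈ 10769.4 → 10769
Density = N̂ / area = 10769 / 23 ≈ 468.22 → 468.2 per ha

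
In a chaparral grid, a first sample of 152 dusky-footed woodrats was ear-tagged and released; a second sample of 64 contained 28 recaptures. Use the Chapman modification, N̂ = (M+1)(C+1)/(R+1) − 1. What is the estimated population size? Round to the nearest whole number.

N̂ = (152+1)(64+1)/(28+1) − 1 = 153·65/29 − 1
= 9945/29 − 1 ≈ 342.9 − 1 ≈ 341.9 → 342

N ≈ 342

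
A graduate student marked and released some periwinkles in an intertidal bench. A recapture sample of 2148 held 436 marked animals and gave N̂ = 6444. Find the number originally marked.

M = 1308

From N = M·C/R: M = N·R / C = 6444·436 / 2148 = 2809584 / 2148 = 1308.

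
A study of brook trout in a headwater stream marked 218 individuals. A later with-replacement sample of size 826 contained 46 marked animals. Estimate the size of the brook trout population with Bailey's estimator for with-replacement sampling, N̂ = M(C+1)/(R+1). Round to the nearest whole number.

N̂ = 218·(826+1)/(46+1) = 218·827/47 = 180286/47 ≈ 3835.9 → 3836

N ≈ 3836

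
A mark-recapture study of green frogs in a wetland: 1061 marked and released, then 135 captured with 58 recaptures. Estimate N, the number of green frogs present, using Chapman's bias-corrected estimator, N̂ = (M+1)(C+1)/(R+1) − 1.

N = 2447

N̂ = (1061+1)(135+1)/(58+1) − 1 = 1062·136/59 − 1
= 144432/59 − 1 = 2448 − 1 = 2447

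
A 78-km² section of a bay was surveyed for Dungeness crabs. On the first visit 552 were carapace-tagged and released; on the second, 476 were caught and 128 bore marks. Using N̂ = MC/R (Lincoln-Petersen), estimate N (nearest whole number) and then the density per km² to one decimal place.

N̂ = 552·476/128 = 262752/128 ≈ 2052.8 → 2053
Density = N̂ / area = 2053 / 78 ≈ 26.32 → 26.3 per km²

density ≈ 26.3 Dungeness crabs per km²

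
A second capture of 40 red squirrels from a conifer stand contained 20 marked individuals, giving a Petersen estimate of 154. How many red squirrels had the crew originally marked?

From N = M·C/R: M = N·R / C = 154·20 / 40 = 3080 / 40 = 77.

M = 77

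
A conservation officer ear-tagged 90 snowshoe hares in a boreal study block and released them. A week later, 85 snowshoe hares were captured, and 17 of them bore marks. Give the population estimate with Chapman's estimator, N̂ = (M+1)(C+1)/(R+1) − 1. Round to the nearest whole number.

N̂ = (90+1)(85+1)/(17+1) − 1 = 91·86/18 − 1
= 7826/18 − 1 ≈ 434.8 − 1 ≈ 433.8 → 434

N ≈ 434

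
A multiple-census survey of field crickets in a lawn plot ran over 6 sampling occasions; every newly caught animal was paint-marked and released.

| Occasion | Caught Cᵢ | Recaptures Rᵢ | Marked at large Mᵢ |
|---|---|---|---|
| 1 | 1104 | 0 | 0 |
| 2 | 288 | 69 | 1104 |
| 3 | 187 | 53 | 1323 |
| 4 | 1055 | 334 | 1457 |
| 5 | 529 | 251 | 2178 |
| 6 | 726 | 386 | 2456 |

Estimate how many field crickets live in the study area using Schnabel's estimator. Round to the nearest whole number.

N ≈ 4609

Σ MᵢCᵢ = 0·1104 + 1104·288 + 1323·187 + 1457·1055 + 2178·529 + 2456·726 = 0 + 317952 + 247401 + 1537135 + 1152162 + 1783056 = 5037706
Σ Rᵢ = 0 + 69 + 53 + 334 + 251 + 386 = 1093
N̂ = 5037706 / 1093 ≈ 4609.1 → 4609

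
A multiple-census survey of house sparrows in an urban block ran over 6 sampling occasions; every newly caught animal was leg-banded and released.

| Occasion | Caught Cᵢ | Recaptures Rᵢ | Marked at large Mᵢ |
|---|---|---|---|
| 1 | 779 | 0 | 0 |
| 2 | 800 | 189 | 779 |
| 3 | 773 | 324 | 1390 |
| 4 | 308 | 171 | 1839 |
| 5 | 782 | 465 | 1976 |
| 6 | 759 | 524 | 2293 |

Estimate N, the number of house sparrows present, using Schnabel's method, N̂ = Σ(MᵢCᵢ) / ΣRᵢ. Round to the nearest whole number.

Σ MᵢCᵢ = 0·779 + 779·800 + 1390·773 + 1839·308 + 1976·782 + 2293·759 = 0 + 623200 + 1074470 + 566412 + 1545232 + 1740387 = 5549701
Σ Rᵢ = 0 + 189 + 324 + 171 + 465 + 524 = 1673
N̂ = 5549701 / 1673 ≈ 3317.2 → 3317

N ≈ 3317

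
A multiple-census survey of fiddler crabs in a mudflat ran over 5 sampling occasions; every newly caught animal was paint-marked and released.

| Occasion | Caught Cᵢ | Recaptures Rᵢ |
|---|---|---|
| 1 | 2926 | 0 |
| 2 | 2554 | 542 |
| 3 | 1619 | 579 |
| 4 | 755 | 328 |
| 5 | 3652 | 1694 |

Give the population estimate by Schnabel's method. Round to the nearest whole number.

N ≈ 13,800

Marked at large before each occasion: Mᵢ = Σⱼ<ᵢ (Cⱼ − Rⱼ) → M1=0, M2=2926, M3=4938, M4=5978, M5=6405
Σ MᵢCᵢ = 0·2926 + 2926·2554 + 4938·1619 + 5978·755 + 6405·3652 = 0 + 7473004 + 7994622 + 4513390 + 23391060 = 43372076
Σ Rᵢ = 0 + 542 + 579 + 328 + 1694 = 3143
N̂ = 43372076 / 3143 ≈ 13799.6 → 13800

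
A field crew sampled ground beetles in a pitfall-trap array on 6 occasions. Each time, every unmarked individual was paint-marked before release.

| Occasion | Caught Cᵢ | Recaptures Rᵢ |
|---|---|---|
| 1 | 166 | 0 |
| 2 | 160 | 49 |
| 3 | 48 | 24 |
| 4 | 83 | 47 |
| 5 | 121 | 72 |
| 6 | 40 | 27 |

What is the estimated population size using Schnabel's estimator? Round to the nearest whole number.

Marked at large before each occasion: Mᵢ = Σⱼ<ᵢ (Cⱼ − Rⱼ) → M1=0, M2=166, M3=277, M4=301, M5=337, M6=386
Σ MᵢCᵢ = 0·166 + 166·160 + 277·48 + 301·83 + 337·121 + 386·40 = 0 + 26560 + 13296 + 24983 + 40777 + 15440 = 121056
Σ Rᵢ = 0 + 49 + 24 + 47 + 72 + 27 = 219
N̂ = 121056 / 219 ≈ 552.8 → 553

N ≈ 553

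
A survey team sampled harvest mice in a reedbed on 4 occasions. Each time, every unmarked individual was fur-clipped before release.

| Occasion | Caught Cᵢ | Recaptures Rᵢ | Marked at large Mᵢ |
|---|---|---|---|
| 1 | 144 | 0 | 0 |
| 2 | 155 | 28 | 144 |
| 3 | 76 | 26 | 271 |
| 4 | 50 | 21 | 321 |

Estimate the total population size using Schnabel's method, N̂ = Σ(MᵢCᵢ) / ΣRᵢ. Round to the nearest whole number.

Σ MᵢCᵢ = 0·144 + 144·155 + 271·76 + 321·50 = 0 + 22320 + 20596 + 16050 = 58966
Σ Rᵢ = 0 + 28 + 26 + 21 = 75
N̂ = 58966 / 75 ≈ 786.2 → 786

N ≈ 786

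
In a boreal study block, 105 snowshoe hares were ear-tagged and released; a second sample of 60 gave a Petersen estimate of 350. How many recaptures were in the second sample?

R = 18

From N = M·C/R: R = M·C / N = 105·60 / 350 = 6300 / 350 = 18.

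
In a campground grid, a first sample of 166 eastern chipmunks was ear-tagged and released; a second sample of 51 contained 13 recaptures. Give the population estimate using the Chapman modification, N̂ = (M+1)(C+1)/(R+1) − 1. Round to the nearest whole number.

N̂ = (166+1)(51+1)/(13+1) − 1 = 167·52/14 − 1
= 8684/14 − 1 ≈ 620.3 − 1 ≈ 619.3 → 619

N ≈ 619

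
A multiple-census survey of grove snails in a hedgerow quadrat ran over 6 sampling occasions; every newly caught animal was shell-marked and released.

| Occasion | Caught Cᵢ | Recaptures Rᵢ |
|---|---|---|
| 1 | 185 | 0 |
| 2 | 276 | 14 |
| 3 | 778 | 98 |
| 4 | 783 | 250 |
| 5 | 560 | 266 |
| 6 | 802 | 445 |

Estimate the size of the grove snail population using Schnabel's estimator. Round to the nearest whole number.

Marked at large before each occasion: Mᵢ = Σⱼ<ᵢ (Cⱼ − Rⱼ) → M1=0, M2=185, M3=447, M4=1127, M5=1660, M6=1954
Σ MᵢCᵢ = 0·185 + 185·276 + 447·778 + 1127·783 + 1660·560 + 1954·802 = 0 + 51060 + 347766 + 882441 + 929600 + 1567108 = 3777975
Σ Rᵢ = 0 + 14 + 98 + 250 + 266 + 445 = 1073
N̂ = 3777975 / 1073 ≈ 3520.9 → 3521

N ≈ 3521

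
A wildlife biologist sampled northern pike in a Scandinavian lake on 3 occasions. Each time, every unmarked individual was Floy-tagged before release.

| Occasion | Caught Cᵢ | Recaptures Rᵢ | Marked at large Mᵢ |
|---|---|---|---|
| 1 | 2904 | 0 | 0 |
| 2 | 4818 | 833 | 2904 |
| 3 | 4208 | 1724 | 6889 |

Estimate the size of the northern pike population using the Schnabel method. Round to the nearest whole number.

N ≈ 16,809

Σ MᵢCᵢ = 0·2904 + 2904·4818 + 6889·4208 = 0 + 13991472 + 28988912 = 42980384
Σ Rᵢ = 0 + 833 + 1724 = 2557
N̂ = 42980384 / 2557 ≈ 16808.9 → 16809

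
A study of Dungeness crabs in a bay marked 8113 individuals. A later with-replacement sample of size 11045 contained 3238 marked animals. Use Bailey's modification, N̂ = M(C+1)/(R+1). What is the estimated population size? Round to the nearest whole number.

N̂ = 8113·(11045+1)/(3238+1) = 8113·11046/3239 = 89616198/3239 ≈ 27667.9 → 27668

N ≈ 27,668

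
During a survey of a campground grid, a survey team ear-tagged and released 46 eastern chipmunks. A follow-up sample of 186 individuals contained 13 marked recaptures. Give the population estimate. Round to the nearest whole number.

N = (46 × 186) / 13 = 8556 / 13 ≈ 658.2 → 658

N ≈ 658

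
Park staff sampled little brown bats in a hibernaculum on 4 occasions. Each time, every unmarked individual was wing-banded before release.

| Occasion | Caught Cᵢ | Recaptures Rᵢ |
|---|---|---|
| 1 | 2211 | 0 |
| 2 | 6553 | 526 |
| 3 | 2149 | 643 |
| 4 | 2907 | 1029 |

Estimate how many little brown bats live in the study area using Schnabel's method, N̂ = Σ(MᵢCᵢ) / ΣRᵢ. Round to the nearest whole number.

N ≈ 27,533

Marked at large before each occasion: Mᵢ = Σⱼ<ᵢ (Cⱼ − Rⱼ) → M1=0, M2=2211, M3=8238, M4=9744
Σ MᵢCᵢ = 0·2211 + 2211·6553 + 8238·2149 + 9744·2907 = 0 + 14488683 + 17703462 + 28325808 = 60517953
Σ Rᵢ = 0 + 526 + 643 + 1029 = 2198
N̂ = 60517953 / 2198 ≈ 27533.2 → 27533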